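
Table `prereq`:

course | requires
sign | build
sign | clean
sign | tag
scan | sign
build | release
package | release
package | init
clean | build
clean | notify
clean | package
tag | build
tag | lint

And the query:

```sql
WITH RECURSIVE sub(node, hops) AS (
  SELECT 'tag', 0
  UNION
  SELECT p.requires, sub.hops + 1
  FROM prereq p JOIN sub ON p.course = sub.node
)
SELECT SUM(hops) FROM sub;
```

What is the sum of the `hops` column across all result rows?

4

Base: (tag, hops=0).
Iteration 1: edges from {tag} -> (build, hops=1), (lint, hops=1).
Iteration 2: edges from {build,lint} -> (release, hops=2).
Iteration 3: no outgoing edges from {release}; recursion stops.
SUM(hops) = 0 + 1 + 1 + 2 = 4.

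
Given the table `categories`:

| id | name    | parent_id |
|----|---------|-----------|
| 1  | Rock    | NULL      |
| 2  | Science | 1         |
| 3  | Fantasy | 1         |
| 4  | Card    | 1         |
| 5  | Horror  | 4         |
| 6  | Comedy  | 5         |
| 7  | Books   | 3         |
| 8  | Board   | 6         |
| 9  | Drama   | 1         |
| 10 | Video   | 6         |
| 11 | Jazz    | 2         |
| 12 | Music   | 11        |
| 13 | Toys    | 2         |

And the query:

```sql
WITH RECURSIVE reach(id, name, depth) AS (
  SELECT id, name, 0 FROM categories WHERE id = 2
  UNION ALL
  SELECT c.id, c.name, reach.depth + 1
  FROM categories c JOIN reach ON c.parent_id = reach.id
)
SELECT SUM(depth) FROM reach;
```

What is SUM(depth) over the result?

4

Base: id=2 (Science) at depth 0.
Iteration 1: rows with parent_id in {2} -> Jazz (id 11, depth 1), Toys (id 13, depth 1).
Iteration 2: rows with parent_id in {11,13} -> Music (id 12, depth 2).
Iteration 3: no rows with parent_id in {12}; recursion stops.
SUM(depth) = 0 + 1 + 1 + 2 = 4.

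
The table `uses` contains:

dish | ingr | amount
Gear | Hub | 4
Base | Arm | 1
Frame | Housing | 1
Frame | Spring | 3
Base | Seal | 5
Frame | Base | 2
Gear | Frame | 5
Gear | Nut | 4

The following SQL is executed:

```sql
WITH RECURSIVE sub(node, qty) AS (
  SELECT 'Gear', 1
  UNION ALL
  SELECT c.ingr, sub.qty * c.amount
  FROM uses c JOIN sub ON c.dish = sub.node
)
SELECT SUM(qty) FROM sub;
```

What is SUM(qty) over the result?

104

Base: (Gear, qty=1).
Iteration 1: components of {Gear} -> Frame = 1*5 = 5, Hub = 1*4 = 4, Nut = 1*4 = 4.
Iteration 2: components of {Frame,Hub,Nut} -> Base = 5*2 = 10, Housing = 5*1 = 5, Spring = 5*3 = 15.
Iteration 3: components of {Base,Housing,Spring} -> Arm = 10*1 = 10, Seal = 10*5 = 50.
Iteration 4: no further components; recursion stops.
SUM(qty) = 1 + 5 + 4 + 4 + 10 + 15 + 5 + 50 + 10 = 104.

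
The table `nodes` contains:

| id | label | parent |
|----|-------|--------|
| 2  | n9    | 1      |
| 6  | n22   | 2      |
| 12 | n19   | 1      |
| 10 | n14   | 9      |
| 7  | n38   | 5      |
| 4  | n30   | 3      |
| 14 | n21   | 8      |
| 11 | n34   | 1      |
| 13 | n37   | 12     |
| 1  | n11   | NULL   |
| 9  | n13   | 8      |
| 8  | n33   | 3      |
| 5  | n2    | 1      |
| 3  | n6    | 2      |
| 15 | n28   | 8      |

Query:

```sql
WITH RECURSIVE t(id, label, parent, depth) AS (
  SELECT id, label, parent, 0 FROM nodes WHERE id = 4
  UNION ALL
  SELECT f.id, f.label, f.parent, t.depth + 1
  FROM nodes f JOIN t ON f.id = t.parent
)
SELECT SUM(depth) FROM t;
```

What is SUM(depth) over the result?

Base: id=4 (n30), parent=3, depth 0.
Iteration 1: join on id=3 -> n6 (id 3, parent=2, depth 1).
Iteration 2: join on id=2 -> n9 (id 2, parent=1, depth 2).
Iteration 3: join on id=1 -> n11 (id 1, parent=NULL, depth 3).
Iteration 4: parent is NULL; no match; recursion stops.
SUM(depth) = 0 + 1 + 2 + 3 = 6.

6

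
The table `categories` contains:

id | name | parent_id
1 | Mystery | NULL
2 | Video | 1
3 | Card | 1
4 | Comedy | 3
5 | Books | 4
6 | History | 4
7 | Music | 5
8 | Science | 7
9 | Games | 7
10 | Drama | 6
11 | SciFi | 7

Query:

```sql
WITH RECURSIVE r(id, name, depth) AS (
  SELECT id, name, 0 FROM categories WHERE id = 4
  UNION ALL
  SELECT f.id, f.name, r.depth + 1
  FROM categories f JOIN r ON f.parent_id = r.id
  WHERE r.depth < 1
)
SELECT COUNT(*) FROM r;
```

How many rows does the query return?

Base: id=4 (Comedy) at depth 0.
Iteration 1: rows with parent_id in {4} -> Books (id 5, depth 1), History (id 6, depth 1).
Iteration 2: depth < 1 fails for all current rows; recursion stops.
Total rows emitted: 3.

3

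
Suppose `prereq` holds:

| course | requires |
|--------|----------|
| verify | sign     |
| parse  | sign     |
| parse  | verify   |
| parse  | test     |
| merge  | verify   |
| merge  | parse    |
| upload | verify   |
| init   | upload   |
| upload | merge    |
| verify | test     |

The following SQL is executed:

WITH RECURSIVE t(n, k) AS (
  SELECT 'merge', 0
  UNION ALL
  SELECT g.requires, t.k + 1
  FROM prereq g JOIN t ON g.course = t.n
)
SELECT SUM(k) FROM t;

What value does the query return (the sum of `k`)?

18

Base: (merge, k=0).
Iteration 1: edges from {merge} -> (parse, k=1), (verify, k=1).
Iteration 2: edges from {parse,verify} -> (sign, k=2) x2, (test, k=2) x2, (verify, k=2). [UNION ALL keeps all 5 new rows, including repeats]
Iteration 3: edges from {sign,test,verify} -> (sign, k=3), (test, k=3).
Iteration 4: no outgoing edges from {sign,test}; recursion stops.
SUM(k) = 0 + 1 + 1 + 2 + 2 + 2 + 2 + 2 + 3 + 3 = 18.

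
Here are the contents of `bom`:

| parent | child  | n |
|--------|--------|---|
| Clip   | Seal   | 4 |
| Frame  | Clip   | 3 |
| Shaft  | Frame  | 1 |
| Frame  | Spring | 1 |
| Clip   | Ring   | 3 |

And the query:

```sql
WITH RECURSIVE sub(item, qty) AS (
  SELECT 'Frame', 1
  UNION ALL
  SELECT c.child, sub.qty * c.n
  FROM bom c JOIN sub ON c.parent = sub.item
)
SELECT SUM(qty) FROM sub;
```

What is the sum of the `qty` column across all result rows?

26

Base: (Frame, qty=1).
Iteration 1: components of {Frame} -> Clip = 1*3 = 3, Spring = 1*1 = 1.
Iteration 2: components of {Clip,Spring} -> Ring = 3*3 = 9, Seal = 3*4 = 12.
Iteration 3: no further components; recursion stops.
SUM(qty) = 1 + 3 + 1 + 12 + 9 = 26.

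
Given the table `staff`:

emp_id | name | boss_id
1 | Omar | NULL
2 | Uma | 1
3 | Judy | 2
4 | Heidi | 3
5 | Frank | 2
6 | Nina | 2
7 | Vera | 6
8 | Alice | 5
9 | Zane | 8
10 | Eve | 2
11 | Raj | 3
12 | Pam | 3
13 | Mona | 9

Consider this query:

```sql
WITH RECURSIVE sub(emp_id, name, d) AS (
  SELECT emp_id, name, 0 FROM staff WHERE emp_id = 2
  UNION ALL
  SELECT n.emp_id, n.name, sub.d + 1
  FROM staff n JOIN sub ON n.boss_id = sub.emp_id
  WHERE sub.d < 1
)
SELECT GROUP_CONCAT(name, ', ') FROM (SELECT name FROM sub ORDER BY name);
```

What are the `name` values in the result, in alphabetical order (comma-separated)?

Eve, Frank, Judy, Nina, Uma

Base: emp_id=2 (Uma) at d 0.
Iteration 1: rows with boss_id in {2} -> Judy (id 3, d 1), Frank (id 5, d 1), Nina (id 6, d 1), Eve (id 10, d 1).
Iteration 2: d < 1 fails for all current rows; recursion stops.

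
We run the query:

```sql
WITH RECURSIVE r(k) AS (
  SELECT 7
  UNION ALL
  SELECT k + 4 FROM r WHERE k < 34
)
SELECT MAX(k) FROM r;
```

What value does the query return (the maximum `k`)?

35

Base: k=7.
Iteration 1: 7 < 34 holds -> k = 7 + 4 = 11.
Iteration 2: 11 < 34 holds -> k = 11 + 4 = 15.
Iteration 3: 15 < 34 holds -> k = 15 + 4 = 19.
Iteration 4: 19 < 34 holds -> k = 19 + 4 = 23.
Iteration 5: 23 < 34 holds -> k = 23 + 4 = 27.
Iteration 6: 27 < 34 holds -> k = 27 + 4 = 31.
Iteration 7: 31 < 34 holds -> k = 31 + 4 = 35.
Iteration 8: 35 < 34 fails; recursion stops.
k values: 7, 11, 15, 19, 23, 27, 31, 35; the maximum is 35.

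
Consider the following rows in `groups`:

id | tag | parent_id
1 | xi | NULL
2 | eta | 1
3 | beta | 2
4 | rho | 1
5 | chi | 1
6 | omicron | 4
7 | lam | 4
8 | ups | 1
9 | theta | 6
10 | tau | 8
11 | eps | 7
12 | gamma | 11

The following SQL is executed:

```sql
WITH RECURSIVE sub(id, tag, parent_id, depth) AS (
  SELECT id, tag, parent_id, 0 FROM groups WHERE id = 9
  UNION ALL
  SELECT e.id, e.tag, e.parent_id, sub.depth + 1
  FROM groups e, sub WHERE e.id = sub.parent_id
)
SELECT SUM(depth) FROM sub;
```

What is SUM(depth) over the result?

Base: id=9 (theta), parent_id=6, depth 0.
Iteration 1: join on id=6 -> omicron (id 6, parent_id=4, depth 1).
Iteration 2: join on id=4 -> rho (id 4, parent_id=1, depth 2).
Iteration 3: join on id=1 -> xi (id 1, parent_id=NULL, depth 3).
Iteration 4: parent_id is NULL; no match; recursion stops.
SUM(depth) = 0 + 1 + 2 + 3 = 6.

6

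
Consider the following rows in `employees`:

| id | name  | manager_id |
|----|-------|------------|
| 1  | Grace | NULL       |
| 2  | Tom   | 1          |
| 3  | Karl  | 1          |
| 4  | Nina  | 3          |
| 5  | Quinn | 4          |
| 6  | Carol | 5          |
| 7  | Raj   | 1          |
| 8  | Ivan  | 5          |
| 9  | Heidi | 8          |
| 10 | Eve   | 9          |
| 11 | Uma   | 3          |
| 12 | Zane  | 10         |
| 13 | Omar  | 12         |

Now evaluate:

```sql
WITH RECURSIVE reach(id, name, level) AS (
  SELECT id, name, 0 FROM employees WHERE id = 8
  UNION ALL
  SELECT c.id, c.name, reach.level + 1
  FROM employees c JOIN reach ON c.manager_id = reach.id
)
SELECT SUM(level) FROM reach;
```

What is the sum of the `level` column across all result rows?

10

Base: id=8 (Ivan) at level 0.
Iteration 1: rows with manager_id in {8} -> Heidi (id 9, level 1).
Iteration 2: rows with manager_id in {9} -> Eve (id 10, level 2).
Iteration 3: rows with manager_id in {10} -> Zane (id 12, level 3).
Iteration 4: rows with manager_id in {12} -> Omar (id 13, level 4).
Iteration 5: no rows with manager_id in {13}; recursion stops.
SUM(level) = 0 + 1 + 2 + 3 + 4 = 10.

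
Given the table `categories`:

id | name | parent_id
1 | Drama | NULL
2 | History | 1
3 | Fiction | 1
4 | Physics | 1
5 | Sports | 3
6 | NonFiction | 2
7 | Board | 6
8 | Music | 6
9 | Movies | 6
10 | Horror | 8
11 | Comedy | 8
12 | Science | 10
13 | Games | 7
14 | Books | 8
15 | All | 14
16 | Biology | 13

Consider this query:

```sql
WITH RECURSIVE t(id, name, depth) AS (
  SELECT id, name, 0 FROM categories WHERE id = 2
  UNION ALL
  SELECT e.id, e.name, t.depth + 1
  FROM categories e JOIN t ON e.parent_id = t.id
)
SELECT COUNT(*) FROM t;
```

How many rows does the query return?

12

Base: id=2 (History) at depth 0.
Iteration 1: rows with parent_id in {2} -> NonFiction (id 6, depth 1).
Iteration 2: rows with parent_id in {6} -> Board (id 7, depth 2), Music (id 8, depth 2), Movies (id 9, depth 2).
Iteration 3: rows with parent_id in {7,8,9} -> Horror (id 10, depth 3), Comedy (id 11, depth 3), Games (id 13, depth 3), Books (id 14, depth 3).
Iteration 4: rows with parent_id in {10,11,13,14} -> Science (id 12, depth 4), All (id 15, depth 4), Biology (id 16, depth 4).
Iteration 5: no rows with parent_id in {12,15,16}; recursion stops.
Total rows emitted: 12.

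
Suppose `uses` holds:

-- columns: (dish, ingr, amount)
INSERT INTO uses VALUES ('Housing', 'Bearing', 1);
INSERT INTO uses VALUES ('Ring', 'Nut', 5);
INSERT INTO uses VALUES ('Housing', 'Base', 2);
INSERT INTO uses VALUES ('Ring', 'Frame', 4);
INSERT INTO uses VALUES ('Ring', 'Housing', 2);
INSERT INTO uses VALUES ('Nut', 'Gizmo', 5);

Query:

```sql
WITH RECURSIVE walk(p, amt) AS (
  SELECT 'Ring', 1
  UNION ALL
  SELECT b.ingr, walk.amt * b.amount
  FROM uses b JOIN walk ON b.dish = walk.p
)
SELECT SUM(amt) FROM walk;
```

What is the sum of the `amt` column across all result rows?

43

Base: (Ring, amt=1).
Iteration 1: components of {Ring} -> Frame = 1*4 = 4, Housing = 1*2 = 2, Nut = 1*5 = 5.
Iteration 2: components of {Frame,Housing,Nut} -> Base = 2*2 = 4, Bearing = 2*1 = 2, Gizmo = 5*5 = 25.
Iteration 3: no further components; recursion stops.
SUM(amt) = 1 + 2 + 4 + 5 + 4 + 2 + 25 = 43.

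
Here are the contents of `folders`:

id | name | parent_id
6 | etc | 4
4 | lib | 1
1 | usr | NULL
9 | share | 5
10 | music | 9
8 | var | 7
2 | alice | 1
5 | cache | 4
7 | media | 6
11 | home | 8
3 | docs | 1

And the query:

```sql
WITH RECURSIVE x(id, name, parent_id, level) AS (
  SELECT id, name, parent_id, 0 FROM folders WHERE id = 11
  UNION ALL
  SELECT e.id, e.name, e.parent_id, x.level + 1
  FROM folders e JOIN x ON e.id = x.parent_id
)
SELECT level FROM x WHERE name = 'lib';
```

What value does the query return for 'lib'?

Base: id=11 (home), parent_id=8, level 0.
Iteration 1: join on id=8 -> var (id 8, parent_id=7, level 1).
Iteration 2: join on id=7 -> media (id 7, parent_id=6, level 2).
Iteration 3: join on id=6 -> etc (id 6, parent_id=4, level 3).
Iteration 4: join on id=4 -> lib (id 4, parent_id=1, level 4).
Iteration 5: join on id=1 -> usr (id 1, parent_id=NULL, level 5).
Iteration 6: parent_id is NULL; no match; recursion stops.

4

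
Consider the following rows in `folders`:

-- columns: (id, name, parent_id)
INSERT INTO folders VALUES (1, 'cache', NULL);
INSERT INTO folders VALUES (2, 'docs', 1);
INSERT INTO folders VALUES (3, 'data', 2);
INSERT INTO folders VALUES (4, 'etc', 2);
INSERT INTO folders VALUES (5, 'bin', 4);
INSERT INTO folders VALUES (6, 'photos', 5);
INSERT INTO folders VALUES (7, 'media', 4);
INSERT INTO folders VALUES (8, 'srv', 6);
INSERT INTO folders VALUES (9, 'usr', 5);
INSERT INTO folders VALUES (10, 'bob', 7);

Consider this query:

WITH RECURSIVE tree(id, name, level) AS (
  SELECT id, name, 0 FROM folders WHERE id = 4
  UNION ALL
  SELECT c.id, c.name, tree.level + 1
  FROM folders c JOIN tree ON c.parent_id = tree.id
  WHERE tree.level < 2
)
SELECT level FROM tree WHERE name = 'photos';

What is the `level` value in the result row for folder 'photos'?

2

Base: id=4 (etc) at level 0.
Iteration 1: rows with parent_id in {4} -> bin (id 5, level 1), media (id 7, level 1).
Iteration 2: rows with parent_id in {5,7} -> photos (id 6, level 2), usr (id 9, level 2), bob (id 10, level 2).
Iteration 3: level < 2 fails for all current rows; recursion stops.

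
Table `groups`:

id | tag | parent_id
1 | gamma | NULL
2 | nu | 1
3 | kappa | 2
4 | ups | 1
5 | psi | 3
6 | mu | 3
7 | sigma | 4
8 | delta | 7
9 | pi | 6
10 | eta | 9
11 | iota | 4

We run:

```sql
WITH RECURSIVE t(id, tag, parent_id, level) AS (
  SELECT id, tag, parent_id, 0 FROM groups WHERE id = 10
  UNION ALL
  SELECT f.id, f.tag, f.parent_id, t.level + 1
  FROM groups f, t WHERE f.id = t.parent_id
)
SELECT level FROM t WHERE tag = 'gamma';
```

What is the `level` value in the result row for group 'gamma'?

5

Base: id=10 (eta), parent_id=9, level 0.
Iteration 1: join on id=9 -> pi (id 9, parent_id=6, level 1).
Iteration 2: join on id=6 -> mu (id 6, parent_id=3, level 2).
Iteration 3: join on id=3 -> kappa (id 3, parent_id=2, level 3).
Iteration 4: join on id=2 -> nu (id 2, parent_id=1, level 4).
Iteration 5: join on id=1 -> gamma (id 1, parent_id=NULL, level 5).
Iteration 6: parent_id is NULL; no match; recursion stops.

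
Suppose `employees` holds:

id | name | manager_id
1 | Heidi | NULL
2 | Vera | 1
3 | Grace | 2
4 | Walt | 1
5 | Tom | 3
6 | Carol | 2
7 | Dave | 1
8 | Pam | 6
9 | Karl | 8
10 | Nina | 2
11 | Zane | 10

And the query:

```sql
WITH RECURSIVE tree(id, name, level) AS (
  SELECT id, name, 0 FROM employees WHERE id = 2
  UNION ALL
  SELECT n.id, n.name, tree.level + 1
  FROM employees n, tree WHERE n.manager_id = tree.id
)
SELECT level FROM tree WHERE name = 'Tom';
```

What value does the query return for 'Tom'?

Base: id=2 (Vera) at level 0.
Iteration 1: rows with manager_id in {2} -> Grace (id 3, level 1), Carol (id 6, level 1), Nina (id 10, level 1).
Iteration 2: rows with manager_id in {3,6,10} -> Tom (id 5, level 2), Pam (id 8, level 2), Zane (id 11, level 2).
Iteration 3: rows with manager_id in {5,8,11} -> Karl (id 9, level 3).
Iteration 4: no rows with manager_id in {9}; recursion stops.

2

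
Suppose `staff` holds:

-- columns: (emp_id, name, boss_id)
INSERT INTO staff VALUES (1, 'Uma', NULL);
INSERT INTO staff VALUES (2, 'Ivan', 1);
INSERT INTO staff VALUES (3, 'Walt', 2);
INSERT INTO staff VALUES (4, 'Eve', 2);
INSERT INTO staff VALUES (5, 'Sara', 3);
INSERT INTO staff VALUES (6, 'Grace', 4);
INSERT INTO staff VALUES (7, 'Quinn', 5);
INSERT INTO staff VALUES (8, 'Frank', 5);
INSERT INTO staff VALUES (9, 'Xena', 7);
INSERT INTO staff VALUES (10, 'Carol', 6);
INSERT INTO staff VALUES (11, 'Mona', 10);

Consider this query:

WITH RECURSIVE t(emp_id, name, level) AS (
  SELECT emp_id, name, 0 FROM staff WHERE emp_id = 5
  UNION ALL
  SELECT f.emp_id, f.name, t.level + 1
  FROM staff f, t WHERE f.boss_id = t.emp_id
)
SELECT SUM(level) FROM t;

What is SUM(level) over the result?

4

Base: emp_id=5 (Sara) at level 0.
Iteration 1: rows with boss_id in {5} -> Quinn (id 7, level 1), Frank (id 8, level 1).
Iteration 2: rows with boss_id in {7,8} -> Xena (id 9, level 2).
Iteration 3: no rows with boss_id in {9}; recursion stops.
SUM(level) = 0 + 1 + 1 + 2 = 4.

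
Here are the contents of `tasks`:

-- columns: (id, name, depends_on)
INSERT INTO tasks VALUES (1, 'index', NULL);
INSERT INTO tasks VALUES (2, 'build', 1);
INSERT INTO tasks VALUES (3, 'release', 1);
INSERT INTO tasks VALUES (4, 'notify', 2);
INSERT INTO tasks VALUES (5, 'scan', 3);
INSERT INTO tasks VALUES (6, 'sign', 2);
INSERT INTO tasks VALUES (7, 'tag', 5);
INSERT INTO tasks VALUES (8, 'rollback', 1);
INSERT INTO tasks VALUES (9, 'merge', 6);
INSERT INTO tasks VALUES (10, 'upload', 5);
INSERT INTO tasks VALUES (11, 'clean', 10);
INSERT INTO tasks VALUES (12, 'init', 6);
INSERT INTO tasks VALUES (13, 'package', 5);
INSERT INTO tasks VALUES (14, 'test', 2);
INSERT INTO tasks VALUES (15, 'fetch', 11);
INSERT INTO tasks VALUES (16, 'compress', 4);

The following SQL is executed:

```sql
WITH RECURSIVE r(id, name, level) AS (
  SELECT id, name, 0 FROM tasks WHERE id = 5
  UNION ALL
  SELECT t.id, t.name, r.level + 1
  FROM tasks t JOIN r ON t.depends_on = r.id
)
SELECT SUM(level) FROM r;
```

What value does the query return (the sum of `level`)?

8

Base: id=5 (scan) at level 0.
Iteration 1: rows with depends_on in {5} -> tag (id 7, level 1), upload (id 10, level 1), package (id 13, level 1).
Iteration 2: rows with depends_on in {7,10,13} -> clean (id 11, level 2).
Iteration 3: rows with depends_on in {11} -> fetch (id 15, level 3).
Iteration 4: no rows with depends_on in {15}; recursion stops.
SUM(level) = 0 + 1 + 1 + 1 + 2 + 3 = 8.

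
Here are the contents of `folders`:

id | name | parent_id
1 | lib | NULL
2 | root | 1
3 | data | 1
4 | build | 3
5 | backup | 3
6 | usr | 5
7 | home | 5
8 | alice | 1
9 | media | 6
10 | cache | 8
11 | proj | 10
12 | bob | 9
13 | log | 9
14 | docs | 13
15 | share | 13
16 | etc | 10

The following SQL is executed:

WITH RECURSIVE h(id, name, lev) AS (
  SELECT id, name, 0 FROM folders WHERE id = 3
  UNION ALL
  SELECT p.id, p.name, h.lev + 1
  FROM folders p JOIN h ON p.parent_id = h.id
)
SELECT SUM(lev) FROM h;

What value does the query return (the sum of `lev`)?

Base: id=3 (data) at lev 0.
Iteration 1: rows with parent_id in {3} -> build (id 4, lev 1), backup (id 5, lev 1).
Iteration 2: rows with parent_id in {4,5} -> usr (id 6, lev 2), home (id 7, lev 2).
Iteration 3: rows with parent_id in {6,7} -> media (id 9, lev 3).
Iteration 4: rows with parent_id in {9} -> bob (id 12, lev 4), log (id 13, lev 4).
Iteration 5: rows with parent_id in {12,13} -> docs (id 14, lev 5), share (id 15, lev 5).
Iteration 6: no rows with parent_id in {14,15}; recursion stops.
SUM(lev) = 0 + 1 + 1 + 2 + 2 + 3 + 4 + 4 + 5 + 5 = 27.

27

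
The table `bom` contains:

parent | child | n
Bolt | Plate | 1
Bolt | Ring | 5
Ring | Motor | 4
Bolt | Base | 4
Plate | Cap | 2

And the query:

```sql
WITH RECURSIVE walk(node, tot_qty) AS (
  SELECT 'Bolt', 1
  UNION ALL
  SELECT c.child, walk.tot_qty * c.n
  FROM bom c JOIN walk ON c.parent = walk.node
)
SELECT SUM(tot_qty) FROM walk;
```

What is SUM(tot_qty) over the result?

33

Base: (Bolt, tot_qty=1).
Iteration 1: components of {Bolt} -> Base = 1*4 = 4, Plate = 1*1 = 1, Ring = 1*5 = 5.
Iteration 2: components of {Base,Plate,Ring} -> Cap = 1*2 = 2, Motor = 5*4 = 20.
Iteration 3: no further components; recursion stops.
SUM(tot_qty) = 1 + 1 + 5 + 4 + 2 + 20 = 33.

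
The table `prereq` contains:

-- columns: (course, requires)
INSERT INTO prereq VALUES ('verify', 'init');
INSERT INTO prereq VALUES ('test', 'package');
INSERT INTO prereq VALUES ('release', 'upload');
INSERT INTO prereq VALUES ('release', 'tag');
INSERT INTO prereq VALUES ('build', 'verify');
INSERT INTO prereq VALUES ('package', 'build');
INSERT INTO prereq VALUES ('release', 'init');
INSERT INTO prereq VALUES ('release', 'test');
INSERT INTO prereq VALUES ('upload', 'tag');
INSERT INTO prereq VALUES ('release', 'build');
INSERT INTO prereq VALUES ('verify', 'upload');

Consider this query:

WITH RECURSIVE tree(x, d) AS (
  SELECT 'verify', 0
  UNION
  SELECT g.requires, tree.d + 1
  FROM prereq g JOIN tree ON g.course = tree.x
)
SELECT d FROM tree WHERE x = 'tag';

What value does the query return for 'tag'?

Base: (verify, d=0).
Iteration 1: edges from {verify} -> (init, d=1), (upload, d=1).
Iteration 2: edges from {init,upload} -> (tag, d=2).
Iteration 3: no outgoing edges from {tag}; recursion stops.

2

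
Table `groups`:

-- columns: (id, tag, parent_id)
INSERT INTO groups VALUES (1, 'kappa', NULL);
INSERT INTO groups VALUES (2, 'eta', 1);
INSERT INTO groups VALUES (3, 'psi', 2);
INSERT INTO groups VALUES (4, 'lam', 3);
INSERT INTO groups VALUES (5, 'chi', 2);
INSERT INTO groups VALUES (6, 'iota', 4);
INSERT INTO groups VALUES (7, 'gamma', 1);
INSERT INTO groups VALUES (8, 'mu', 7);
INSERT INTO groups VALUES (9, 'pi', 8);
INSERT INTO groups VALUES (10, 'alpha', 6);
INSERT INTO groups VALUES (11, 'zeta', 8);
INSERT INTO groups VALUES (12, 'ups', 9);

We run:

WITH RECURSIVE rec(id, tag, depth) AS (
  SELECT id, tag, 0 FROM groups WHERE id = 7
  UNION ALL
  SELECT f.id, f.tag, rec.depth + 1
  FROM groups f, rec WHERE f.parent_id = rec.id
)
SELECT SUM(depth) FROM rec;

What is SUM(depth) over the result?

Base: id=7 (gamma) at depth 0.
Iteration 1: rows with parent_id in {7} -> mu (id 8, depth 1).
Iteration 2: rows with parent_id in {8} -> pi (id 9, depth 2), zeta (id 11, depth 2).
Iteration 3: rows with parent_id in {9,11} -> ups (id 12, depth 3).
Iteration 4: no rows with parent_id in {12}; recursion stops.
SUM(depth) = 0 + 1 + 2 + 2 + 3 = 8.

8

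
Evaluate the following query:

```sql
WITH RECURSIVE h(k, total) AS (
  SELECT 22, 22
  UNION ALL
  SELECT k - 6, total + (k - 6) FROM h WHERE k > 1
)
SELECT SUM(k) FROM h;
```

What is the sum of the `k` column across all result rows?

Base: k=22, total=22.
Iteration 1: 22 > 1 holds -> k = 22 - 6 = 16, total = 22 + 16 = 38.
Iteration 2: 16 > 1 holds -> k = 16 - 6 = 10, total = 38 + 10 = 48.
Iteration 3: 10 > 1 holds -> k = 10 - 6 = 4, total = 48 + 4 = 52.
Iteration 4: 4 > 1 holds -> k = 4 - 6 = -2, total = 52 + -2 = 50.
Iteration 5: -2 > 1 fails; recursion stops.
SUM(k) = 22 + 16 + 10 + 4 + -2 = 50.

50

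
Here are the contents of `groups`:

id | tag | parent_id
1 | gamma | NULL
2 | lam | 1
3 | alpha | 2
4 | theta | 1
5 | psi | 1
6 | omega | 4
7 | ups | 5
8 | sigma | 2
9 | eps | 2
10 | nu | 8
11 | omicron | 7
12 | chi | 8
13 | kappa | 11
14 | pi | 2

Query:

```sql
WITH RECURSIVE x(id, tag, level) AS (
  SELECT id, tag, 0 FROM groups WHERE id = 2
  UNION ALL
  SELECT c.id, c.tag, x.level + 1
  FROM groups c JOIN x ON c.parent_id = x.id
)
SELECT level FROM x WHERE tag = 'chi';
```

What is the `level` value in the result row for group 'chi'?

Base: id=2 (lam) at level 0.
Iteration 1: rows with parent_id in {2} -> alpha (id 3, level 1), sigma (id 8, level 1), eps (id 9, level 1), pi (id 14, level 1).
Iteration 2: rows with parent_id in {3,8,9,14} -> nu (id 10, level 2), chi (id 12, level 2).
Iteration 3: no rows with parent_id in {10,12}; recursion stops.

2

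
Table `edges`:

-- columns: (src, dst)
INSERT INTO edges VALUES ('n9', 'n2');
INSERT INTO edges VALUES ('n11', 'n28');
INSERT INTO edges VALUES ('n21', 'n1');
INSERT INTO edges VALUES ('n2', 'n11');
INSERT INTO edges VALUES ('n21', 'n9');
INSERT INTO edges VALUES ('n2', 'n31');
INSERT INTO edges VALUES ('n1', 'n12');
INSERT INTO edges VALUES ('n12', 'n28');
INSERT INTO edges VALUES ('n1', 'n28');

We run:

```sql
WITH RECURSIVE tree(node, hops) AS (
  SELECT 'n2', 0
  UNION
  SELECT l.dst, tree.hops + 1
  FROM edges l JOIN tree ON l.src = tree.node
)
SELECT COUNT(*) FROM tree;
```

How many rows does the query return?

4

Base: (n2, hops=0).
Iteration 1: edges from {n2} -> (n11, hops=1), (n31, hops=1).
Iteration 2: edges from {n11,n31} -> (n28, hops=2).
Iteration 3: no outgoing edges from {n28}; recursion stops.
Total rows emitted: 4.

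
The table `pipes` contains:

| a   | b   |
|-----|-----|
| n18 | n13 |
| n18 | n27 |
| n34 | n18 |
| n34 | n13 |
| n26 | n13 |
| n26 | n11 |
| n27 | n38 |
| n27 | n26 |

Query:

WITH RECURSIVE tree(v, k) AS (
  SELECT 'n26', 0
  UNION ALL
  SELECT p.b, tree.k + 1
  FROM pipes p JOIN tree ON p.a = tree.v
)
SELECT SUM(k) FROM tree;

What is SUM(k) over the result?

Base: (n26, k=0).
Iteration 1: edges from {n26} -> (n11, k=1), (n13, k=1).
Iteration 2: no outgoing edges from {n11,n13}; recursion stops.
SUM(k) = 0 + 1 + 1 = 2.

2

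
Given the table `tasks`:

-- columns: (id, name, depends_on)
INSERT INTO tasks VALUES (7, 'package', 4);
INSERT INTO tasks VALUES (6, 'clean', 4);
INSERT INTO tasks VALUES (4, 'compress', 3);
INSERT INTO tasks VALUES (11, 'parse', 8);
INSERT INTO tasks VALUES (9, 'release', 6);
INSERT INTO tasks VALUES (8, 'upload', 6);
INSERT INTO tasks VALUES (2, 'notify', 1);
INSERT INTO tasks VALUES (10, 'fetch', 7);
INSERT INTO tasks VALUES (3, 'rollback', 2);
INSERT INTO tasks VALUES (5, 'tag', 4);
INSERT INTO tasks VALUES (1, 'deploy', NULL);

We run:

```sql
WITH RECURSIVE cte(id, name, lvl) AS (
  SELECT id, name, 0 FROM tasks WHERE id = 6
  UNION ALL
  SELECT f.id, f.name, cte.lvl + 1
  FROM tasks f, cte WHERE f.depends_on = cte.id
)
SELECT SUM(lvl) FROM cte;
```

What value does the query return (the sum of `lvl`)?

4

Base: id=6 (clean) at lvl 0.
Iteration 1: rows with depends_on in {6} -> upload (id 8, lvl 1), release (id 9, lvl 1).
Iteration 2: rows with depends_on in {8,9} -> parse (id 11, lvl 2).
Iteration 3: no rows with depends_on in {11}; recursion stops.
SUM(lvl) = 0 + 1 + 1 + 2 = 4.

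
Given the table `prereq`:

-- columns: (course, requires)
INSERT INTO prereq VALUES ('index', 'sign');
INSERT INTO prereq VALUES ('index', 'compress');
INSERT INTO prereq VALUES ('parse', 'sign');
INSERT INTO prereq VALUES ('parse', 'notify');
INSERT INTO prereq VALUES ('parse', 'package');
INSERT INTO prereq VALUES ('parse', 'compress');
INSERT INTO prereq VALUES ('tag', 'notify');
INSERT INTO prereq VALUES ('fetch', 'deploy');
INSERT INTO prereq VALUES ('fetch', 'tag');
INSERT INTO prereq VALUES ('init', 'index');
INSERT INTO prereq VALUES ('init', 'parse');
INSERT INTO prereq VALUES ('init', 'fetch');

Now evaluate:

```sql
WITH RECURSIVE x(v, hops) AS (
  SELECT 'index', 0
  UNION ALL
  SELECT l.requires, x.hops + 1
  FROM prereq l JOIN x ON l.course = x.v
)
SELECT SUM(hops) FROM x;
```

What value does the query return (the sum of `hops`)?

2

Base: (index, hops=0).
Iteration 1: edges from {index} -> (compress, hops=1), (sign, hops=1).
Iteration 2: no outgoing edges from {compress,sign}; recursion stops.
SUM(hops) = 0 + 1 + 1 = 2.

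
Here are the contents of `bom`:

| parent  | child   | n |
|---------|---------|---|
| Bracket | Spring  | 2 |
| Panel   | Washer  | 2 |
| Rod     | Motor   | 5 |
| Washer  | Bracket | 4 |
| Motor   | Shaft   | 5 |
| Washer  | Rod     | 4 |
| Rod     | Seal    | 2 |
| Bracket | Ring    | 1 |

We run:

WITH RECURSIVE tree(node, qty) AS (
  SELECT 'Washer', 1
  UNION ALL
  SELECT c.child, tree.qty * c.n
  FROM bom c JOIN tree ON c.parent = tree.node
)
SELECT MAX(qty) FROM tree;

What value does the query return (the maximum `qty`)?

Base: (Washer, qty=1).
Iteration 1: components of {Washer} -> Bracket = 1*4 = 4, Rod = 1*4 = 4.
Iteration 2: components of {Bracket,Rod} -> Motor = 4*5 = 20, Ring = 4*1 = 4, Seal = 4*2 = 8, Spring = 4*2 = 8.
Iteration 3: components of {Motor,Ring,Seal,Spring} -> Shaft = 20*5 = 100.
Iteration 4: no further components; recursion stops.
qty values: 1, 4, 4, 20, 8, 4, 8, 100; the maximum is 100.

100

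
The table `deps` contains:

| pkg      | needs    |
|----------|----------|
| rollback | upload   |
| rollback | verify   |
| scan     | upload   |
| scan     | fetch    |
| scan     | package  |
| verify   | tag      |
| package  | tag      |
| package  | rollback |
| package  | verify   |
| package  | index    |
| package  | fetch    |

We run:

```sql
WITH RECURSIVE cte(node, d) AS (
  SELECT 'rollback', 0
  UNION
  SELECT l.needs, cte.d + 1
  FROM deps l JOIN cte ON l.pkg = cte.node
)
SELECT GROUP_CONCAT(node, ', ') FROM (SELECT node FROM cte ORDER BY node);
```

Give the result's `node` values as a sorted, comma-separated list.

rollback, tag, upload, verify

Base: (rollback, d=0).
Iteration 1: edges from {rollback} -> (upload, d=1), (verify, d=1).
Iteration 2: edges from {upload,verify} -> (tag, d=2).
Iteration 3: no outgoing edges from {tag}; recursion stops.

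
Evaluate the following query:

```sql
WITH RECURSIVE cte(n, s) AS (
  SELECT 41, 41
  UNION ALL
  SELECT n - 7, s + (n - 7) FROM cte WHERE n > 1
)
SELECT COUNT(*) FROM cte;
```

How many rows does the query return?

Base: n=41, s=41.
Iteration 1: 41 > 1 holds -> n = 41 - 7 = 34, s = 41 + 34 = 75.
Iteration 2: 34 > 1 holds -> n = 34 - 7 = 27, s = 75 + 27 = 102.
Iteration 3: 27 > 1 holds -> n = 27 - 7 = 20, s = 102 + 20 = 122.
Iteration 4: 20 > 1 holds -> n = 20 - 7 = 13, s = 122 + 13 = 135.
Iteration 5: 13 > 1 holds -> n = 13 - 7 = 6, s = 135 + 6 = 141.
Iteration 6: 6 > 1 holds -> n = 6 - 7 = -1, s = 141 + -1 = 140.
Iteration 7: -1 > 1 fails; recursion stops.
Total rows emitted: 7.

7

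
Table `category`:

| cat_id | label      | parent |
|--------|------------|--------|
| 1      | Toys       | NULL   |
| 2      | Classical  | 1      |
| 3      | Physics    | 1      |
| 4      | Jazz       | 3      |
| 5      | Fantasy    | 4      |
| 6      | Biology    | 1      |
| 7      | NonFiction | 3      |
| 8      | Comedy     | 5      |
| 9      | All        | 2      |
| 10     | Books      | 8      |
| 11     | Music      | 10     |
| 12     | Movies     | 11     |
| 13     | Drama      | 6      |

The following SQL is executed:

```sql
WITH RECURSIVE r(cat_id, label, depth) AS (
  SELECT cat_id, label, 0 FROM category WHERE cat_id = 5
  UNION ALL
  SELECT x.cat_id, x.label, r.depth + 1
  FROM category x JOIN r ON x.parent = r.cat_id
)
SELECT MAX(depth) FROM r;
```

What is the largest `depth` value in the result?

4

Base: cat_id=5 (Fantasy) at depth 0.
Iteration 1: rows with parent in {5} -> Comedy (id 8, depth 1).
Iteration 2: rows with parent in {8} -> Books (id 10, depth 2).
Iteration 3: rows with parent in {10} -> Music (id 11, depth 3).
Iteration 4: rows with parent in {11} -> Movies (id 12, depth 4).
Iteration 5: no rows with parent in {12}; recursion stops.
depth values: 0, 1, 2, 3, 4; the maximum is 4.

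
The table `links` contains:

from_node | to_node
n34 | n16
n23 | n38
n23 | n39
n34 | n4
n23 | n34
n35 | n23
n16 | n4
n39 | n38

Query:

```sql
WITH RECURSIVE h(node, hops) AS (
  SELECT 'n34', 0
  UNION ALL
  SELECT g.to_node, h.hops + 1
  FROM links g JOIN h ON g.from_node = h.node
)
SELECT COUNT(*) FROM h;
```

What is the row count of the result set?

4

Base: (n34, hops=0).
Iteration 1: edges from {n34} -> (n16, hops=1), (n4, hops=1).
Iteration 2: edges from {n16,n4} -> (n4, hops=2).
Iteration 3: no outgoing edges from {n4}; recursion stops.
Total rows emitted: 4.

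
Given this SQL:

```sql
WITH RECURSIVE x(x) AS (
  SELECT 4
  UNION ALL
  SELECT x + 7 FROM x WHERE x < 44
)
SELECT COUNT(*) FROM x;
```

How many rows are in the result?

7

Base: x=4.
Iteration 1: 4 < 44 holds -> x = 4 + 7 = 11.
Iteration 2: 11 < 44 holds -> x = 11 + 7 = 18.
Iteration 3: 18 < 44 holds -> x = 18 + 7 = 25.
Iteration 4: 25 < 44 holds -> x = 25 + 7 = 32.
Iteration 5: 32 < 44 holds -> x = 32 + 7 = 39.
Iteration 6: 39 < 44 holds -> x = 39 + 7 = 46.
Iteration 7: 46 < 44 fails; recursion stops.
Total rows emitted: 7.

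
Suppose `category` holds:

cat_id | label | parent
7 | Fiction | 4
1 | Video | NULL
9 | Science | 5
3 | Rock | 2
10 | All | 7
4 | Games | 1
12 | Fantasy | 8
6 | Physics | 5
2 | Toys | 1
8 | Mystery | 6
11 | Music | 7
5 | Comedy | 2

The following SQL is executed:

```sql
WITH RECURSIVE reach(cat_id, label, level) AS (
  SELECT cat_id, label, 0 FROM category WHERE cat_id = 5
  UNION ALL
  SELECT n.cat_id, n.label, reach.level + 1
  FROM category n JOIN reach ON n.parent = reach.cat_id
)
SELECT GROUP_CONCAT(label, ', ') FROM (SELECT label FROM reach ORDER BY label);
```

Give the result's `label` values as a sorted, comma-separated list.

Comedy, Fantasy, Mystery, Physics, Science

Base: cat_id=5 (Comedy) at level 0.
Iteration 1: rows with parent in {5} -> Physics (id 6, level 1), Science (id 9, level 1).
Iteration 2: rows with parent in {6,9} -> Mystery (id 8, level 2).
Iteration 3: rows with parent in {8} -> Fantasy (id 12, level 3).
Iteration 4: no rows with parent in {12}; recursion stops.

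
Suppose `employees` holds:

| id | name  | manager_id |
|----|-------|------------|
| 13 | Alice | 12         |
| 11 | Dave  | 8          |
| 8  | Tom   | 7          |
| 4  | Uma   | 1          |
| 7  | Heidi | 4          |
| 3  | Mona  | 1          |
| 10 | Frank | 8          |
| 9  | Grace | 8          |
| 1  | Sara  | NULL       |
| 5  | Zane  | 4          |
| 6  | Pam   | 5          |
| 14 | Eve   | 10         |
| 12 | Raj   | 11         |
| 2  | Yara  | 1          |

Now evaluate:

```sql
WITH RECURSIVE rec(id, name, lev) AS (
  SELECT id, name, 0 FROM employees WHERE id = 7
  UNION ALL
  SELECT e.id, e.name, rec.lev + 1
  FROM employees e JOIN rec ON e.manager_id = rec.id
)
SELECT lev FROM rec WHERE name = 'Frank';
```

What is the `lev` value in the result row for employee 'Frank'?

2

Base: id=7 (Heidi) at lev 0.
Iteration 1: rows with manager_id in {7} -> Tom (id 8, lev 1).
Iteration 2: rows with manager_id in {8} -> Grace (id 9, lev 2), Frank (id 10, lev 2), Dave (id 11, lev 2).
Iteration 3: rows with manager_id in {9,10,11} -> Raj (id 12, lev 3), Eve (id 14, lev 3).
Iteration 4: rows with manager_id in {12,14} -> Alice (id 13, lev 4).
Iteration 5: no rows with manager_id in {13}; recursion stops.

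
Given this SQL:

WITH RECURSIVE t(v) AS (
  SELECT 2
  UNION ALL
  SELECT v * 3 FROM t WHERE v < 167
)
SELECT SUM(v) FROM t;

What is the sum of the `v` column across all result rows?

728

Base: v=2.
Iteration 1: 2 < 167 holds -> v = 2 * 3 = 6.
Iteration 2: 6 < 167 holds -> v = 6 * 3 = 18.
Iteration 3: 18 < 167 holds -> v = 18 * 3 = 54.
Iteration 4: 54 < 167 holds -> v = 54 * 3 = 162.
Iteration 5: 162 < 167 holds -> v = 162 * 3 = 486.
Iteration 6: 486 < 167 fails; recursion stops.
SUM(v) = 2 + 6 + 18 + 54 + 162 + 486 = 728.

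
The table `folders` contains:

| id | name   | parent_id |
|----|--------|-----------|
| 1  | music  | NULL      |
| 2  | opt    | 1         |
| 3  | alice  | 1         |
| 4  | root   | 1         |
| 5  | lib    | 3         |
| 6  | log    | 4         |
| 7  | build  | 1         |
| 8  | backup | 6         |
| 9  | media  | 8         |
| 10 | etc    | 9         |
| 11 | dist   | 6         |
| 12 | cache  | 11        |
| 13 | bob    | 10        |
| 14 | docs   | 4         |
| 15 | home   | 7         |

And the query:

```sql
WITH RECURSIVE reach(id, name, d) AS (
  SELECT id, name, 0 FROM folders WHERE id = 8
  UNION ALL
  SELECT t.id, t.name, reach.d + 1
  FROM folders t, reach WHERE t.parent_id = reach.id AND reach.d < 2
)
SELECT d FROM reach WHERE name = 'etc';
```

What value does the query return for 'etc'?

2

Base: id=8 (backup) at d 0.
Iteration 1: rows with parent_id in {8} -> media (id 9, d 1).
Iteration 2: rows with parent_id in {9} -> etc (id 10, d 2).
Iteration 3: d < 2 fails for all current rows; recursion stops.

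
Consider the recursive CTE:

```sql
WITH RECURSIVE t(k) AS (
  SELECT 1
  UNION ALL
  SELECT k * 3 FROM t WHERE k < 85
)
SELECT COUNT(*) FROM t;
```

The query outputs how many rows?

Base: k=1.
Iteration 1: 1 < 85 holds -> k = 1 * 3 = 3.
Iteration 2: 3 < 85 holds -> k = 3 * 3 = 9.
Iteration 3: 9 < 85 holds -> k = 9 * 3 = 27.
Iteration 4: 27 < 85 holds -> k = 27 * 3 = 81.
Iteration 5: 81 < 85 holds -> k = 81 * 3 = 243.
Iteration 6: 243 < 85 fails; recursion stops.
Total rows emitted: 6.

6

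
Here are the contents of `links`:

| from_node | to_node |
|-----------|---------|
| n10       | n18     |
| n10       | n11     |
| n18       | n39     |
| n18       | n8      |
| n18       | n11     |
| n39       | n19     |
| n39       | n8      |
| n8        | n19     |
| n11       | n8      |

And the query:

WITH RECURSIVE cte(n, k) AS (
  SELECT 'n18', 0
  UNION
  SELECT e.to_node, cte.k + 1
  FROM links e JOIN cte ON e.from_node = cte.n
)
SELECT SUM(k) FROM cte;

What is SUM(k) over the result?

Base: (n18, k=0).
Iteration 1: edges from {n18} -> (n11, k=1), (n39, k=1), (n8, k=1).
Iteration 2: edges from {n11,n39,n8} -> (n19, k=2), (n8, k=2). [UNION drops 2 duplicate row(s)]
Iteration 3: edges from {n19,n8} -> (n19, k=3).
Iteration 4: no outgoing edges from {n19}; recursion stops.
SUM(k) = 0 + 1 + 1 + 1 + 2 + 2 + 3 = 10.

10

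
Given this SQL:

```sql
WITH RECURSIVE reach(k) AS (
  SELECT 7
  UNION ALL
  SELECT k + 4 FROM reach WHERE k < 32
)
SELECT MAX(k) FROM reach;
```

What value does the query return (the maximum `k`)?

Base: k=7.
Iteration 1: 7 < 32 holds -> k = 7 + 4 = 11.
Iteration 2: 11 < 32 holds -> k = 11 + 4 = 15.
Iteration 3: 15 < 32 holds -> k = 15 + 4 = 19.
Iteration 4: 19 < 32 holds -> k = 19 + 4 = 23.
Iteration 5: 23 < 32 holds -> k = 23 + 4 = 27.
Iteration 6: 27 < 32 holds -> k = 27 + 4 = 31.
Iteration 7: 31 < 32 holds -> k = 31 + 4 = 35.
Iteration 8: 35 < 32 fails; recursion stops.
k values: 7, 11, 15, 19, 23, 27, 31, 35; the maximum is 35.

35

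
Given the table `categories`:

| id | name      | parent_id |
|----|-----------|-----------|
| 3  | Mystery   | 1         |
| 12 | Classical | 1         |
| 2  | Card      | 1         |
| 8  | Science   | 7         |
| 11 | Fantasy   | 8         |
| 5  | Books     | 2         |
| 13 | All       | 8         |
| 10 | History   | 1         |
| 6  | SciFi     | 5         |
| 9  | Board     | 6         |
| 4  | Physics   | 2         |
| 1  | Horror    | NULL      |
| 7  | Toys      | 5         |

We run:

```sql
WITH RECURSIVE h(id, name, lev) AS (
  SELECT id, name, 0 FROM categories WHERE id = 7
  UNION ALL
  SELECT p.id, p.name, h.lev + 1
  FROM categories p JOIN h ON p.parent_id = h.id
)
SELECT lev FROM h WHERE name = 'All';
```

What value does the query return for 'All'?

2

Base: id=7 (Toys) at lev 0.
Iteration 1: rows with parent_id in {7} -> Science (id 8, lev 1).
Iteration 2: rows with parent_id in {8} -> Fantasy (id 11, lev 2), All (id 13, lev 2).
Iteration 3: no rows with parent_id in {11,13}; recursion stops.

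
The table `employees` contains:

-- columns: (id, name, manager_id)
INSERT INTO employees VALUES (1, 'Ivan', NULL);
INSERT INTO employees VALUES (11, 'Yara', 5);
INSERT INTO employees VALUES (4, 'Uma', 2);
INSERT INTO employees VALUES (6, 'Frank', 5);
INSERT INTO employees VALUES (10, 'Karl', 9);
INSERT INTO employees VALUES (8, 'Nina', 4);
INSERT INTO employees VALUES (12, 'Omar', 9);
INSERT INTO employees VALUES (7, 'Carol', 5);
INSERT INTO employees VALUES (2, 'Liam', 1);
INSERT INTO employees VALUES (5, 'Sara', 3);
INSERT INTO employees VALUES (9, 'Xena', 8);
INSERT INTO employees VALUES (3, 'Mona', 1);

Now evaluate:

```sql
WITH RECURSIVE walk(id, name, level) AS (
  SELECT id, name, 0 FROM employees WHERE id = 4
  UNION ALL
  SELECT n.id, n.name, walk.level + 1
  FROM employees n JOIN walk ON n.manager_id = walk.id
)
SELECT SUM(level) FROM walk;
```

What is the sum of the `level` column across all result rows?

Base: id=4 (Uma) at level 0.
Iteration 1: rows with manager_id in {4} -> Nina (id 8, level 1).
Iteration 2: rows with manager_id in {8} -> Xena (id 9, level 2).
Iteration 3: rows with manager_id in {9} -> Karl (id 10, level 3), Omar (id 12, level 3).
Iteration 4: no rows with manager_id in {10,12}; recursion stops.
SUM(level) = 0 + 1 + 2 + 3 + 3 = 9.

9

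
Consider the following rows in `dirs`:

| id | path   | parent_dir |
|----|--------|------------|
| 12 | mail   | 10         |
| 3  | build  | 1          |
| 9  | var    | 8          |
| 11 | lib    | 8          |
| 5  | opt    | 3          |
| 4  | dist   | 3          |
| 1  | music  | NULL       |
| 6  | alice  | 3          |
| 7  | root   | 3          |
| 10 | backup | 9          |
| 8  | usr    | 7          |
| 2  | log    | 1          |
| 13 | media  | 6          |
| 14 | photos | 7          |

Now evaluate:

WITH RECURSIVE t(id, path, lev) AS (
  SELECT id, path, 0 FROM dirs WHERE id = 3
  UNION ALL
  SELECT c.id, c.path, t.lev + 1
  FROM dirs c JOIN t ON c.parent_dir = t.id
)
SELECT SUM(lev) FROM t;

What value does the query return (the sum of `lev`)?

25

Base: id=3 (build) at lev 0.
Iteration 1: rows with parent_dir in {3} -> dist (id 4, lev 1), opt (id 5, lev 1), alice (id 6, lev 1), root (id 7, lev 1).
Iteration 2: rows with parent_dir in {4,5,6,7} -> usr (id 8, lev 2), media (id 13, lev 2), photos (id 14, lev 2).
Iteration 3: rows with parent_dir in {8,13,14} -> var (id 9, lev 3), lib (id 11, lev 3).
Iteration 4: rows with parent_dir in {9,11} -> backup (id 10, lev 4).
Iteration 5: rows with parent_dir in {10} -> mail (id 12, lev 5).
Iteration 6: no rows with parent_dir in {12}; recursion stops.
SUM(lev) = 0 + 1 + 1 + 1 + 1 + 2 + 2 + 2 + 3 + 3 + 4 + 5 = 25.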